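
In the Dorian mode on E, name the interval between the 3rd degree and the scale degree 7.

E dorian: E F# G A B C# D.
So we need the interval from G up to D.
Counting 5 letters and 7 half steps from G gives a perfect fifth.

perfect fifth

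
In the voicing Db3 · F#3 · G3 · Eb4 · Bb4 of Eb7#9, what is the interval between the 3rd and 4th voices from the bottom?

Those voices are G3 and Eb4.
G up to Eb is 8 semitones, a half step narrower than a major sixth, so the interval is minor.

minor sixth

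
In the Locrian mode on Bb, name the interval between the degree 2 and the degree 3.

major second

Bb locrian: Bb Cb Db Eb Fb Gb Ab.
That puts Cb below Db.
From Cb to Db is 2 semitones, exactly the major second.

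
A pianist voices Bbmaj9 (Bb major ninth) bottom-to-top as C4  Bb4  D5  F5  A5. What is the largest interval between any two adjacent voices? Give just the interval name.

minor 7th

Adjacent intervals: C4→Bb4 = minor seventh; Bb4→D5 = major third; D5→F5 = minor third; F5→A5 = major third.
The largest is C4 to Bb4, a minor seventh (10 semitones).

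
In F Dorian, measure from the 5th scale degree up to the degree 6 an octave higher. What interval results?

major ninth

F dorian: F G A♭ B♭ C D E♭.
That puts C below D.
C up to D spans 9 letter names and 14 semitones — a major ninth.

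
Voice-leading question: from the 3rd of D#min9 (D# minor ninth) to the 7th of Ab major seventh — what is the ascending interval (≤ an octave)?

D#min9 (D# minor ninth) has F# as its 3rd, and Ab major seventh has G as its 7th.
2 letter names make it a second; at 1 semitone (a half step narrower than major) the quality is minor.

minor 2nd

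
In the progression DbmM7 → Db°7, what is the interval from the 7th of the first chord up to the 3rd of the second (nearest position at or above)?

diminished 4th

The 7th of DbmM7 is C; the 3rd of Db°7 is Fb.
From C to Fb: 4 semitones over a fourth = diminished.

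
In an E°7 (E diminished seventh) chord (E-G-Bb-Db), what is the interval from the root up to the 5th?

That puts E below Bb.
E up to Bb is 6 semitones, a half step narrower than a perfect fifth, so the interval is diminished.

d5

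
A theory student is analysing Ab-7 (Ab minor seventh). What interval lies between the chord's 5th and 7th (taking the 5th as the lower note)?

minor third

Abmin7 is spelled Ab-Cb-Eb-Gb.
That puts Eb below Gb.
Eb up to Gb is 3 semitones, a half step narrower than a major third, so the interval is minor.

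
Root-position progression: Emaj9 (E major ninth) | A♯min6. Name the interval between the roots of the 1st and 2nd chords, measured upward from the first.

The roots are E and A♯.
E up to A♯ is 6 semitones, a half step wider than a perfect fourth, so the interval is augmented.

augmented fourth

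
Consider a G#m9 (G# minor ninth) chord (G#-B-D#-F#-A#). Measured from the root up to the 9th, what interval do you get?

Root = G#; 9th = A#.
Counting 9 letters and 14 half steps from G# gives a major ninth.

major ninth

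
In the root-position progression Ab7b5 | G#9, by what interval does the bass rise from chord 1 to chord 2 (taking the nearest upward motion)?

The roots are Ab and G#.
7 letter names make it a seventh; at 12 semitones (a half step wider than major) the quality is augmented.

augmented seventh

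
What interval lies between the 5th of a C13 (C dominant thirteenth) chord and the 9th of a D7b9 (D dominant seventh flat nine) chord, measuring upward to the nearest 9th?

m6

C13 (C dominant thirteenth) has G as its 5th, and D7b9 (D dominant seventh flat nine) has Eb as its 9th.
From G to Eb: 8 semitones over a sixth = minor.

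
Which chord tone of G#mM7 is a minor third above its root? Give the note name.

G#mM7: G#-B-D#-F##.
The root is G#. A minor third above G# is B.
B is the chord's 3rd.

B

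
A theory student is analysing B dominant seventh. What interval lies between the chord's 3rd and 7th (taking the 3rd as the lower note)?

d5

B7: B–D#–F#–A.
That puts D# below A.
From D# to A: 6 semitones over a fifth = diminished.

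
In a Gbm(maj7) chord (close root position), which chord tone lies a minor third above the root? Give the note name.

Gb minor-major seventh: Gb-Bbb-Db-F.
The root is Gb. A minor third above Gb is Bbb.
Bbb is the chord's 3rd.

Bbb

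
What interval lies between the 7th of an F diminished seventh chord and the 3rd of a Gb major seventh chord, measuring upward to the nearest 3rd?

augmented 5th

F diminished seventh has Ebb as its 7th, and Gb major seventh has Bb as its 3rd.
5 letter names make it a fifth; at 8 semitones (a half step wider than perfect) the quality is augmented.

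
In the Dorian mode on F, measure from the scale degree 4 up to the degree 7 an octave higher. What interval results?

perfect eleventh

Spelling the Dorian mode on F: F G Ab Bb C D Eb.
Scale degree 4 = Bb; degree 7 (up an octave) = Eb.
From Bb to Eb is 17 semitones, exactly the perfect eleventh.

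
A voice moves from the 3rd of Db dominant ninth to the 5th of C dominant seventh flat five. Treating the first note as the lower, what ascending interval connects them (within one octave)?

Db dominant ninth has F as its 3rd, and C dominant seventh flat five has Gb as its 5th.
From F to Gb: 1 semitone over a second = minor.

minor 2nd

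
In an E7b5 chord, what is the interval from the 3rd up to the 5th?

d3

The chord tones of E dominant seventh flat five are E–G♯–B♭–D.
So we need the interval from G♯ up to B♭.
From G♯ to B♭: 2 semitones over a third = diminished.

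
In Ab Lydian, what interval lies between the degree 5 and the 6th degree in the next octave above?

Spelling Ab Lydian: Ab Bb C D Eb F G.
The degree 5 is Eb and the 6th scale degree (up an octave) is F.
Counting 9 letters and 14 half steps from Eb gives a major ninth.

major ninth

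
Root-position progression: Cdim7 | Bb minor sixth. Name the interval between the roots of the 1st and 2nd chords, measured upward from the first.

The roots are C and Bb.
7 letter names make it a seventh; at 10 semitones (a half step narrower than major) the quality is minor.

minor 7th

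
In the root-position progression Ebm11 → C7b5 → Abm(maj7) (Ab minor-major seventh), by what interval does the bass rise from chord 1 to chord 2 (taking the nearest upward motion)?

The roots are Eb and C.
Counting 6 letters and 9 half steps from Eb gives a major sixth.

M6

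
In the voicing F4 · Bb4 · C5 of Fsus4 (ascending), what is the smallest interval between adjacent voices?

Adjacent intervals: F4→Bb4 = perfect fourth; Bb4→C5 = major second.
The smallest is Bb4 to C5, a major second (2 semitones).

major second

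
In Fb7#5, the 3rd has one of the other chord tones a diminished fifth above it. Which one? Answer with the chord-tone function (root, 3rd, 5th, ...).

Fb augmented seventh is spelled Fb Ab C Ebb.
The 3rd is Ab. A diminished fifth above Ab is Ebb.
Ebb is the chord's 7th.

7th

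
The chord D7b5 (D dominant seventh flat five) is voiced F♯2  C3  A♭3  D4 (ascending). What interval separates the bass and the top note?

minor 13th

The outer voices are F♯2 and D4.
F♯ up to D is 20 semitones, a half step narrower than a major thirteenth, so the interval is minor.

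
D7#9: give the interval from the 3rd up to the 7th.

D dominant seventh sharp nine is spelled D F♯ A C E♯.
3rd = F♯; 7th = C.
5 letter names make it a fifth; at 6 semitones (a half step narrower than perfect) the quality is diminished.
This 3–7 tritone is the characteristic tension at the heart of the dominant sound.

diminished 5th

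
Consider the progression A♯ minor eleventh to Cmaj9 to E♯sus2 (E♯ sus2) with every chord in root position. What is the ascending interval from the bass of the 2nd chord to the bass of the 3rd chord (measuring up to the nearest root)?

The roots are C and E♯.
3 letter names make it a third; at 5 semitones (a half step wider than major) the quality is augmented.

augmented third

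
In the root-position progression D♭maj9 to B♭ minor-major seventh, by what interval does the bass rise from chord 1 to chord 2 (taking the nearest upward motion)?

major sixth

The roots are D♭ and B♭.
D♭ up to B♭ spans 6 letter names and 9 semitones — a major sixth.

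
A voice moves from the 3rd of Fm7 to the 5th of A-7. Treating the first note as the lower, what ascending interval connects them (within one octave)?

augmented fifth

The 3rd of Fm7 is Ab; the 5th of A-7 is E.
Ab up to E is 8 semitones, a half step wider than a perfect fifth, so the interval is augmented.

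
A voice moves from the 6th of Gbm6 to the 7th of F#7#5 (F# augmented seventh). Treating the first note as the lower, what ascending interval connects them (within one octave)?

The 6th of Gbm6 is Eb; the 7th of F#7#5 (F# augmented seventh) is E.
From Eb to E: 1 semitone over a unison = augmented.

augmented unison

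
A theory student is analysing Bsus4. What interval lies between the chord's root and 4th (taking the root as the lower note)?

The chord tones of Bsus4 are B, E, F#.
Root = B; 4th = E.
B up to E spans 4 letter names and 5 semitones — a perfect fourth.

P4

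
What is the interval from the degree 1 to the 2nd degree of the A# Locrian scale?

m2

A# locrian: A# B C# D# E F# G#.
That puts A# below B.
A# up to B is 1 semitone, a half step narrower than a major second, so the interval is minor.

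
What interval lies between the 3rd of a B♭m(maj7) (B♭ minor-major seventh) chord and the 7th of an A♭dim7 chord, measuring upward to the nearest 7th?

B♭m(maj7) (B♭ minor-major seventh) has D♭ as its 3rd, and A♭dim7 has G𝄫 as its 7th.
From D♭ to G𝄫: 4 semitones over a fourth = diminished.

diminished fourth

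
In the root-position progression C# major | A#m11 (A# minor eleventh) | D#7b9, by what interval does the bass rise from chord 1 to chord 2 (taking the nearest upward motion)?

The roots are C# and A#.
Counting 6 letters and 9 half steps from C# gives a major sixth.

major sixth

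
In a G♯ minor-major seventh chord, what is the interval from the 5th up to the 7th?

major 3rd

G♯ minor-major seventh is spelled G♯, B, D♯, F𝄪.
The 5th is D♯ and the 7th is F𝄪.
Counting 3 letters and 4 half steps from D♯ gives a major third.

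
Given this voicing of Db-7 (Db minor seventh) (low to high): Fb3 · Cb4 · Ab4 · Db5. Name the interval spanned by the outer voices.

The outer voices are Fb3 and Db5.
Fb up to Db spans 13 letter names and 21 semitones — a major thirteenth.

major thirteenth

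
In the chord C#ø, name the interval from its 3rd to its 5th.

The chord tones of C#ø7 are C#, E, G, B.
3rd = E; 5th = G.
E up to G is 3 semitones, a half step narrower than a major third, so the interval is minor.

minor third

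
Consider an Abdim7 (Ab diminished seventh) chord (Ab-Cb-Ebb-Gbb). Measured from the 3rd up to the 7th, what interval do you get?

diminished fifth

So we need the interval from Cb up to Gbb.
Cb up to Gbb is 6 semitones, a half step narrower than a perfect fifth, so the interval is diminished.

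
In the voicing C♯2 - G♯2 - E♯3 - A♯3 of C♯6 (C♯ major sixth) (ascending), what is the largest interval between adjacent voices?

Adjacent intervals: C♯2→G♯2 = perfect fifth; G♯2→E♯3 = major sixth; E♯3→A♯3 = perfect fourth.
The largest is G♯2 to E♯3, a major sixth (9 semitones).

major 6th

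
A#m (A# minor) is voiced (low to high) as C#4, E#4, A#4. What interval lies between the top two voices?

Those voices are E#4 and A#4.
Counting 4 letters and 5 half steps from E# gives a perfect fourth.

perfect fourth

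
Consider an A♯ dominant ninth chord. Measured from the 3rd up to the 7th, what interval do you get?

diminished fifth

The chord tones of A♯9 (A♯ dominant ninth) are A♯, C𝄪, E♯, G♯, B♯.
3rd = C𝄪; 7th = G♯.
5 letter names make it a fifth; at 6 semitones (a half step narrower than perfect) the quality is diminished.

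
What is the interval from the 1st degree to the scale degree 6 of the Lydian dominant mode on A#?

major sixth

The scale runs A# B# C## D## E# F## G#.
That puts A# below F##.
From A# to F## is 9 semitones, exactly the major sixth.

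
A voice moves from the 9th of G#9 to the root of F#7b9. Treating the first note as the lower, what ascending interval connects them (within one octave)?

G#9 has A# as its 9th, and F#7b9 has F# as its root.
A# up to F# is 8 semitones, a half step narrower than a major sixth, so the interval is minor.

minor sixth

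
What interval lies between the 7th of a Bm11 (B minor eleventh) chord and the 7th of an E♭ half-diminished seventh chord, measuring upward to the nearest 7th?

Bm11 (B minor eleventh) has A as its 7th, and E♭ half-diminished seventh has D♭ as its 7th.
From A to D♭: 4 semitones over a fourth = diminished.

d4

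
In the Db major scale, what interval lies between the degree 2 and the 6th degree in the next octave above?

Db major: Db Eb F Gb Ab Bb C.
That puts Eb below Bb.
From Eb to Bb is 19 semitones, exactly the perfect twelfth.

perfect twelfth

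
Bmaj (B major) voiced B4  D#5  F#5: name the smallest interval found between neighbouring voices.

m3

Adjacent intervals: B4→D#5 = major third; D#5→F#5 = minor third.
The smallest is D#5 to F#5, a minor third (3 semitones).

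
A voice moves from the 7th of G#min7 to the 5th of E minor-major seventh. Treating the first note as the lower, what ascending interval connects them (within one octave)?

perfect fourth

The 7th of G#min7 is F#; the 5th of E minor-major seventh is B.
Counting 4 letters and 5 half steps from F# gives a perfect fourth.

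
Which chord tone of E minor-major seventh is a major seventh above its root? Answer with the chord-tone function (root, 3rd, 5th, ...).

Em(maj7): E-G-B-D#.
The root is E. A major seventh above E is D#.
D# is the chord's 7th.

7th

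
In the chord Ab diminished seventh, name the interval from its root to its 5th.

d5

Ab diminished seventh is spelled Ab–Cb–Ebb–Gbb.
That puts Ab below Ebb.
From Ab to Ebb: 6 semitones over a fifth = diminished.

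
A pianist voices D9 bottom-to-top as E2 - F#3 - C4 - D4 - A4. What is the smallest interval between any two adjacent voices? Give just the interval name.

Adjacent intervals: E2→F#3 = major ninth; F#3→C4 = diminished fifth; C4→D4 = major second; D4→A4 = perfect fifth.
The smallest is C4 to D4, a major second (2 semitones).

major 2nd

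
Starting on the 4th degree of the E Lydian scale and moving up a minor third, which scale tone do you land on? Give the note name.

The scale is E F# G# A# B C# D#.
The 4th degree is A#; a minor third above that is C# — scale degree 6.

C#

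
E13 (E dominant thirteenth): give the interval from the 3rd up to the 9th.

The chord tones of E13 (E dominant thirteenth) are E–G#–B–D–F#–C#.
That puts G# below F#.
7 letter names make it a seventh; at 10 semitones (a half step narrower than major) the quality is minor.

minor seventh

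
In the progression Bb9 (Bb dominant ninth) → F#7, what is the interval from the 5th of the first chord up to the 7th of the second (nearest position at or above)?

M7

Bb9 (Bb dominant ninth) has F as its 5th, and F#7 has E as its 7th.
From F to E is 11 semitones, exactly the major seventh.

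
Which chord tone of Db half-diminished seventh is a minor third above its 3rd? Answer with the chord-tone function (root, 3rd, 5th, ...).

5th

Dbø7: Db, Fb, Abb, Cb.
The 3rd is Fb. A minor third above Fb is Abb.
Abb is the chord's 5th.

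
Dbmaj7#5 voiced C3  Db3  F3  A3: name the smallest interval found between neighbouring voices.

minor second

Adjacent intervals: C3→Db3 = minor second; Db3→F3 = major third; F3→A3 = major third.
The smallest is C3 to Db3, a minor second (1 semitone).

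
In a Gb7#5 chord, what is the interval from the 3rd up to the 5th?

Spelling the chord: Gb-Bb-D-Fb.
3rd = Bb; 5th = D.
From Bb to D is 4 semitones, exactly the major third.

major third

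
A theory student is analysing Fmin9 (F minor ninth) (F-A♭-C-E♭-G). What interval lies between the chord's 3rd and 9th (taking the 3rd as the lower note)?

major 7th

So we need the interval from A♭ up to G.
A♭ up to G spans 7 letter names and 11 semitones — a major seventh.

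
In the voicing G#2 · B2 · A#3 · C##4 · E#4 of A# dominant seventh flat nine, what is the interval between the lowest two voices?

Those voices are G#2 and B2.
G# up to B is 3 semitones, a half step narrower than a major third, so the interval is minor.

m3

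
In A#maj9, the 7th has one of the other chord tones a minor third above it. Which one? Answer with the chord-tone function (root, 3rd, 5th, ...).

A#maj9 (A# major ninth): A# C## E# G## B#.
The 7th is G##. A minor third above G## is B#.
B# is the chord's 9th.

9th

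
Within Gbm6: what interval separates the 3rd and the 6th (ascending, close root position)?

augmented 4th

Gbmin6 (Gb minor sixth) is spelled Gb-Bbb-Db-Eb.
That puts Bbb below Eb.
From Bbb to Eb: 6 semitones over a fourth = augmented.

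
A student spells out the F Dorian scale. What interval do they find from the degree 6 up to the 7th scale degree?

The scale runs F G Ab Bb C D Eb.
So we need the interval from D up to Eb.
2 letter names make it a second; at 1 semitone (a half step narrower than major) the quality is minor.

minor second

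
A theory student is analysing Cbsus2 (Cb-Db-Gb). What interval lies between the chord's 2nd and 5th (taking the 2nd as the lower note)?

The 2nd is Db and the 5th is Gb.
From Db to Gb is 5 semitones, exactly the perfect fourth.

perfect 4th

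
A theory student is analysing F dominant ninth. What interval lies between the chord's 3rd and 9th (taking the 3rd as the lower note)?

F dominant ninth: F–A–C–E♭–G.
3rd = A; 9th = G.
From A to G: 10 semitones over a seventh = minor.

minor seventh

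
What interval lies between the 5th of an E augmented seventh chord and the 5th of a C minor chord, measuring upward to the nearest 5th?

diminished 6th

E augmented seventh has B# as its 5th, and C minor has G as its 5th.
From B# to G: 7 semitones over a sixth = diminished.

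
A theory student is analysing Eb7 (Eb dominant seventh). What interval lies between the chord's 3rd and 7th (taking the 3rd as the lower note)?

Eb7 (Eb dominant seventh): Eb G Bb Db.
So we need the interval from G up to Db.
5 letter names make it a fifth; at 6 semitones (a half step narrower than perfect) the quality is diminished.
This 3–7 tritone is the characteristic tension at the heart of the dominant sound.

diminished fifth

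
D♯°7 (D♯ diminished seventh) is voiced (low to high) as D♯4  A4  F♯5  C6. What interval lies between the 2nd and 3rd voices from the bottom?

major 6th

Those voices are A4 and F♯5.
Counting 6 letters and 9 half steps from A gives a major sixth.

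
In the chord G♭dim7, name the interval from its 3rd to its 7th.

G♭ diminished seventh is spelled G♭–B𝄫–D𝄫–F𝄫.
So we need the interval from B𝄫 up to F𝄫.
B𝄫 up to F𝄫 is 6 semitones, a half step narrower than a perfect fifth, so the interval is diminished.

diminished fifth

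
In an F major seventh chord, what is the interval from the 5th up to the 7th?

major third

Spelling the chord: F–A–C–E.
5th = C; 7th = E.
From C to E is 4 semitones, exactly the major third.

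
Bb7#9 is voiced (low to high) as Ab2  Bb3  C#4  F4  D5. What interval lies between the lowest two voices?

Those voices are Ab2 and Bb3.
Counting 9 letters and 14 half steps from Ab gives a major ninth.

major ninth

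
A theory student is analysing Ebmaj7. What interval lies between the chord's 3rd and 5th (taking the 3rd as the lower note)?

minor third

Eb major seventh is spelled Eb–G–Bb–D.
That puts G below Bb.
3 letter names make it a third; at 3 semitones (a half step narrower than major) the quality is minor.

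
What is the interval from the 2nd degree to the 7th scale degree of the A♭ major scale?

The scale runs A♭ B♭ C D♭ E♭ F G.
So we need the interval from B♭ up to G.
B♭ up to G spans 6 letter names and 9 semitones — a major sixth.

major 6th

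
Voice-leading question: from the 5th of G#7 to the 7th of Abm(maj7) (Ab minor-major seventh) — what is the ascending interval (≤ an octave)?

G#7 has D# as its 5th, and Abm(maj7) (Ab minor-major seventh) has G as its 7th.
4 letter names make it a fourth; at 4 semitones (a half step narrower than perfect) the quality is diminished.

d4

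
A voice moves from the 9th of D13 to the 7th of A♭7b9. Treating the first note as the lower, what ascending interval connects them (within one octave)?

diminished third

D13 has E as its 9th, and A♭7b9 has G♭ as its 7th.
3 letter names make it a third; at 2 semitones (a whole step narrower than major) the quality is diminished.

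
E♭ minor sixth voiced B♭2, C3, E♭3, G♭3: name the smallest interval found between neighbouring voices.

Adjacent intervals: B♭2→C3 = major second; C3→E♭3 = minor third; E♭3→G♭3 = minor third.
The smallest is B♭2 to C3, a major second (2 semitones).

M2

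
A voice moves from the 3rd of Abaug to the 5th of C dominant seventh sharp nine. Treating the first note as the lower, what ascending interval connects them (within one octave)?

perfect fifth

The 3rd of Abaug is C; the 5th of C dominant seventh sharp nine is G.
Counting 5 letters and 7 half steps from C gives a perfect fifth.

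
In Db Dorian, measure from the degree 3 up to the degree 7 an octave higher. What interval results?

perfect twelfth

Db dorian: Db Eb Fb Gb Ab Bb Cb.
So we need the interval from Fb up to Cb.
Fb up to Cb spans 12 letter names and 19 semitones — a perfect twelfth.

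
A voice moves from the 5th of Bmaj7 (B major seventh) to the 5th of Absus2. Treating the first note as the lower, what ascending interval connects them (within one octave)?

diminished seventh

Bmaj7 (B major seventh) has F# as its 5th, and Absus2 has Eb as its 5th.
F# up to Eb is 9 semitones, a whole step narrower than a major seventh, so the interval is diminished.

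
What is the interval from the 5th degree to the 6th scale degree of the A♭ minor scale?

minor second

A♭ natural minor: A♭ B♭ C♭ D♭ E♭ F♭ G♭.
So we need the interval from E♭ up to F♭.
From E♭ to F♭: 1 semitone over a second = minor.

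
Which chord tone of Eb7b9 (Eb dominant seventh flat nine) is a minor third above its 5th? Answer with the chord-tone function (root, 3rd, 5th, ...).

Spelling the chord: Eb–G–Bb–Db–Fb.
The 5th is Bb. A minor third above Bb is Db.
Db is the chord's 7th.

7th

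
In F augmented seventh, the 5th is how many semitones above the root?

The chord tones of F+7 are F, A, C#, Eb.
F to C# is an augmented fifth: 8 semitones.

8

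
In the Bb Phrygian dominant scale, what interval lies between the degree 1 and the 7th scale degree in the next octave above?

The scale runs Bb Cb D Eb F Gb Ab.
The degree 1 is Bb and the 7th degree (up an octave) is Ab.
14 letter names make it a fourteenth; at 22 semitones (a half step narrower than major) the quality is minor.

m14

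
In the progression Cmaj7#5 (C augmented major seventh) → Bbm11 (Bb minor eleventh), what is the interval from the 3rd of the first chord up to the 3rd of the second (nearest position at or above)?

diminished seventh

Cmaj7#5 (C augmented major seventh) has E as its 3rd, and Bbm11 (Bb minor eleventh) has Db as its 3rd.
From E to Db: 9 semitones over a seventh = diminished.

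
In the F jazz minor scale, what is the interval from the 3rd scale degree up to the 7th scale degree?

Spelling the F jazz minor scale: F G A♭ B♭ C D E.
That puts A♭ below E.
A♭ up to E is 8 semitones, a half step wider than a perfect fifth, so the interval is augmented.

augmented fifth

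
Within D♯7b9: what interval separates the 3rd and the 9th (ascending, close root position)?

Spelling the chord: D♯-F𝄪-A♯-C♯-E.
3rd = F𝄪; 9th = E.
From F𝄪 to E: 9 semitones over a seventh = diminished.

d7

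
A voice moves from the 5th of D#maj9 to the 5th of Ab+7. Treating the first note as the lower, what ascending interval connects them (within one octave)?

The 5th of D#maj9 is A#; the 5th of Ab+7 is E.
A# up to E is 6 semitones, a half step narrower than a perfect fifth, so the interval is diminished.

diminished fifth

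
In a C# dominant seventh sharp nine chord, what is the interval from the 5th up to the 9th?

C#7#9 (C# dominant seventh sharp nine): C#-E#-G#-B-D##.
That puts G# below D##.
From G# to D##: 8 semitones over a fifth = augmented.

augmented fifth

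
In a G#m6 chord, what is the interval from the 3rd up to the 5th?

Spelling the chord: G#, B, D#, E#.
That puts B below D#.
B up to D# spans 3 letter names and 4 semitones — a major third.

major third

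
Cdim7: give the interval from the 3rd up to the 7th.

diminished fifth

Cdim7: C E♭ G♭ B𝄫.
So we need the interval from E♭ up to B𝄫.
5 letter names make it a fifth; at 6 semitones (a half step narrower than perfect) the quality is diminished.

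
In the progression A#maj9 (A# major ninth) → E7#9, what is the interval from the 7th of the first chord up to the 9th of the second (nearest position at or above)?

m7

The 7th of A#maj9 (A# major ninth) is G##; the 9th of E7#9 is F##.
7 letter names make it a seventh; at 10 semitones (a half step narrower than major) the quality is minor.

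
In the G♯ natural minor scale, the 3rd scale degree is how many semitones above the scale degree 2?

The scale is G♯ A♯ B C♯ D♯ E F♯.
A♯ up to B is a minor second — 1 semitone.

1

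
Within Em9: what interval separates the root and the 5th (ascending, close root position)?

perfect fifth

Spelling the chord: E G B D F#.
That puts E below B.
E up to B spans 5 letter names and 7 semitones — a perfect fifth.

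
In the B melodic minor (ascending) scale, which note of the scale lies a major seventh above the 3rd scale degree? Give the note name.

C#

The scale is B C# D E F# G# A#.
The 3rd scale degree is D; a major seventh above that is C# — scale degree 2.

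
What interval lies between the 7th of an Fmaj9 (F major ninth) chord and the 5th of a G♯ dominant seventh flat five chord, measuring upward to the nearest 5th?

m7

Fmaj9 (F major ninth) has E as its 7th, and G♯ dominant seventh flat five has D as its 5th.
E up to D is 10 semitones, a half step narrower than a major seventh, so the interval is minor.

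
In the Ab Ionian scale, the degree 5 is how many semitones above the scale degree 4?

The scale is Ab Bb C Db Eb F G.
Db up to Eb is a major second — 2 semitones.

2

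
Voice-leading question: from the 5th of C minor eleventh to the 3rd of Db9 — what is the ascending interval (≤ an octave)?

C minor eleventh has G as its 5th, and Db9 has F as its 3rd.
G up to F is 10 semitones, a half step narrower than a major seventh, so the interval is minor.

m7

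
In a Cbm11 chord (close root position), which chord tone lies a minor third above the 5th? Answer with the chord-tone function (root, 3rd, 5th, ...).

Spelling the chord: Cb-Ebb-Gb-Bbb-Db-Fb.
The 5th is Gb. A minor third above Gb is Bbb.
Bbb is the chord's 7th.

7th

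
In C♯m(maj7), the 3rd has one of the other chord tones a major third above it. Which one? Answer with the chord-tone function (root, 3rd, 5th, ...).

5th

The chord tones of C♯m(maj7) are C♯, E, G♯, B♯.
The 3rd is E. A major third above E is G♯.
G♯ is the chord's 5th.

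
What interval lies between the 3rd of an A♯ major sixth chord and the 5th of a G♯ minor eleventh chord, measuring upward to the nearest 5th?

A♯ major sixth has C𝄪 as its 3rd, and G♯ minor eleventh has D♯ as its 5th.
C𝄪 up to D♯ is 1 semitone, a half step narrower than a major second, so the interval is minor.

m2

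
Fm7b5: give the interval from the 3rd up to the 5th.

minor 3rd

F half-diminished seventh is spelled F-Ab-Cb-Eb.
That puts Ab below Cb.
From Ab to Cb: 3 semitones over a third = minor.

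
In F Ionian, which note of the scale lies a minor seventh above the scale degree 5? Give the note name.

The scale is F G A B♭ C D E.
The scale degree 5 is C; a minor seventh above that is B♭ — scale degree 4.

Bb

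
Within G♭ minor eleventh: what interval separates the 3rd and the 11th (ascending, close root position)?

major 9th

G♭m11 is spelled G♭-B𝄫-D♭-F♭-A♭-C♭.
3rd = B𝄫; 11th = C♭.
From B𝄫 to C♭ is 14 semitones, exactly the major ninth.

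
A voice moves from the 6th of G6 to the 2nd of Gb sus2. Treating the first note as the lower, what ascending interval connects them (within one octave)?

diminished fourth

The 6th of G6 is E; the 2nd of Gb sus2 is Ab.
E up to Ab is 4 semitones, a half step narrower than a perfect fourth, so the interval is diminished.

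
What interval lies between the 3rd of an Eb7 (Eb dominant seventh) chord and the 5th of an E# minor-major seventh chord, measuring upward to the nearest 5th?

The 3rd of Eb7 (Eb dominant seventh) is G; the 5th of E# minor-major seventh is B#.
From G to B#: 5 semitones over a third = augmented.

augmented 3rd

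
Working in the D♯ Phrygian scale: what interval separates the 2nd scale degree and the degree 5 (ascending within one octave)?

Spelling the D♯ Phrygian scale: D♯ E F♯ G♯ A♯ B C♯.
That puts E below A♯.
E up to A♯ is 6 semitones, a half step wider than a perfect fourth, so the interval is augmented.

augmented 4th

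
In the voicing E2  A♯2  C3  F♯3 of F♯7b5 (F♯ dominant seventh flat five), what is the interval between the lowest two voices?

Those voices are E2 and A♯2.
4 letter names make it a fourth; at 6 semitones (a half step wider than perfect) the quality is augmented.

augmented 4th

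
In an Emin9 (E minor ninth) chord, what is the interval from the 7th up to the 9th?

major 3rd

Spelling the chord: E G B D F♯.
That puts D below F♯.
From D to F♯ is 4 semitones, exactly the major third.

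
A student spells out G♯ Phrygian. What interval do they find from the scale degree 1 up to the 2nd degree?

minor 2nd

G♯ phrygian: G♯ A B C♯ D♯ E F♯.
So we need the interval from G♯ up to A.
From G♯ to A: 1 semitone over a second = minor.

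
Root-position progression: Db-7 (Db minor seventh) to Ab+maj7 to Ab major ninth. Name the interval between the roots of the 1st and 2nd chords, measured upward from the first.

perfect fifth

The roots are Db and Ab.
Db up to Ab spans 5 letter names and 7 semitones — a perfect fifth.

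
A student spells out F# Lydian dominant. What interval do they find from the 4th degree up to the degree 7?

The scale runs F# G# A# B# C# D# E.
4th degree = B#; 7th degree = E.
4 letter names make it a fourth; at 4 semitones (a half step narrower than perfect) the quality is diminished.

diminished fourth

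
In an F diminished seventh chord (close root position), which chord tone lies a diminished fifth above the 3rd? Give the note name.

The chord tones of Fdim7 (F diminished seventh) are F–A♭–C♭–E𝄫.
The 3rd is A♭. A diminished fifth above A♭ is E𝄫.
E𝄫 is the chord's 7th.

Ebb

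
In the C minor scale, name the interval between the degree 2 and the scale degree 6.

The scale runs C D Eb F G Ab Bb.
That puts D below Ab.
D up to Ab is 6 semitones, a half step narrower than a perfect fifth, so the interval is diminished.

diminished 5th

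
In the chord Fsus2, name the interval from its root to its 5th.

perfect fifth

Spelling the chord: F G C.
Root = F; 5th = C.
Counting 5 letters and 7 half steps from F gives a perfect fifth.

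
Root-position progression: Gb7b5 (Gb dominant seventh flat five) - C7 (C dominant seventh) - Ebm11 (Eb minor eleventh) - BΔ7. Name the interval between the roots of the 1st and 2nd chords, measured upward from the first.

augmented fourth

The roots are Gb and C.
From Gb to C: 6 semitones over a fourth = augmented.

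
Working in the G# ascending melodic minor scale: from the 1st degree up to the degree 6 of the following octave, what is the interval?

major 13th

The scale runs G# A# B C# D# E# F##.
That puts G# below E#.
Counting 13 letters and 21 half steps from G# gives a major thirteenth.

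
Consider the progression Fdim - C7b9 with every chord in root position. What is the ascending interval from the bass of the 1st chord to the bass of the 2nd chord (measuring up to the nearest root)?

perfect fifth

The roots are F and C.
F up to C spans 5 letter names and 7 semitones — a perfect fifth.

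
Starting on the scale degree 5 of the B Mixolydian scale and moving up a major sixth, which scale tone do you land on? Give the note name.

D#

The scale is B C♯ D♯ E F♯ G♯ A.
The scale degree 5 is F♯; a major sixth above that is D♯ — scale degree 3.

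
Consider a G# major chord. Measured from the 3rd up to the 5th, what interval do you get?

G# (G# major) is spelled G#–B#–D#.
3rd = B#; 5th = D#.
From B# to D#: 3 semitones over a third = minor.

minor third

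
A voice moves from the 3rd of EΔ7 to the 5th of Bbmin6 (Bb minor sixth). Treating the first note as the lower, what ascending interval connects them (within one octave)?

The 3rd of EΔ7 is G#; the 5th of Bbmin6 (Bb minor sixth) is F.
G# up to F is 9 semitones, a whole step narrower than a major seventh, so the interval is diminished.

diminished seventh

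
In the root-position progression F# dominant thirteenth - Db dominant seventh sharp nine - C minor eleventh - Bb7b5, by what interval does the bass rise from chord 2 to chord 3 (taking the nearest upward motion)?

major 7th

The roots are Db and C.
Db up to C spans 7 letter names and 11 semitones — a major seventh.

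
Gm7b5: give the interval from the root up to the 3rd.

minor third

Gm7b5: G Bb Db F.
Root = G; 3rd = Bb.
From G to Bb: 3 semitones over a third = minor.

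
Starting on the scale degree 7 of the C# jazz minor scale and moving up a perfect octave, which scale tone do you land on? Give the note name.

B#

The scale is C# D# E F# G# A# B#.
The scale degree 7 is B#; a perfect octave above that is B# — scale degree 7.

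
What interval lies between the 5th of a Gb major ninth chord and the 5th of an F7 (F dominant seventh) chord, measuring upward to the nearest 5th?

M7

The 5th of Gb major ninth is Db; the 5th of F7 (F dominant seventh) is C.
Db up to C spans 7 letter names and 11 semitones — a major seventh.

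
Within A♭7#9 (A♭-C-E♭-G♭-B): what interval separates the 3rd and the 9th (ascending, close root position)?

The 3rd is C and the 9th is B.
C up to B spans 7 letter names and 11 semitones — a major seventh.

major seventh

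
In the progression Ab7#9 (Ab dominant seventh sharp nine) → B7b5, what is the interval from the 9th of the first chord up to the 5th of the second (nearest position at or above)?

diminished fifth

Ab7#9 (Ab dominant seventh sharp nine) has B as its 9th, and B7b5 has F as its 5th.
5 letter names make it a fifth; at 6 semitones (a half step narrower than perfect) the quality is diminished.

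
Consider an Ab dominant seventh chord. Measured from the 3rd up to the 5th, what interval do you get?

minor third

Ab7 is spelled Ab–C–Eb–Gb.
So we need the interval from C up to Eb.
3 letter names make it a third; at 3 semitones (a half step narrower than major) the quality is minor.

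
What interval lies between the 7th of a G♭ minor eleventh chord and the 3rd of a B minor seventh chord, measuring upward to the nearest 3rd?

augmented 6th

The 7th of G♭ minor eleventh is F♭; the 3rd of B minor seventh is D.
F♭ up to D is 10 semitones, a half step wider than a major sixth, so the interval is augmented.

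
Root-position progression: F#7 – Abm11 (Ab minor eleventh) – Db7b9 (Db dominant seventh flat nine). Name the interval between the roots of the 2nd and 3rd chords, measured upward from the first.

The roots are Ab and Db.
Counting 4 letters and 5 half steps from Ab gives a perfect fourth.

perfect fourth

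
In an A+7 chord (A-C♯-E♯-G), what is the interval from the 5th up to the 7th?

d3

5th = E♯; 7th = G.
From E♯ to G: 2 semitones over a third = diminished.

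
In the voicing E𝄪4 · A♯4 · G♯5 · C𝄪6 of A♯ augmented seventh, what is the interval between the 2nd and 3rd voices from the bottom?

Those voices are A♯4 and G♯5.
7 letter names make it a seventh; at 10 semitones (a half step narrower than major) the quality is minor.

minor 7th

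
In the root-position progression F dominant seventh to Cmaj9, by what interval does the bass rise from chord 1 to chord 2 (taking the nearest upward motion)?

perfect fifth

The roots are F and C.
From F to C is 7 semitones, exactly the perfect fifth.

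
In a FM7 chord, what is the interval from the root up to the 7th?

Spelling the chord: F, A, C, E.
Root = F; 7th = E.
F up to E spans 7 letter names and 11 semitones — a major seventh.

major 7th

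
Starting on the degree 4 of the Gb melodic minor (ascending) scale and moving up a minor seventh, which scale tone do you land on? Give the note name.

Bbb

The scale is Gb Ab Bbb Cb Db Eb F.
The degree 4 is Cb; a minor seventh above that is Bbb — scale degree 3.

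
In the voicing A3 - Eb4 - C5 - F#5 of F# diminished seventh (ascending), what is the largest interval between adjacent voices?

major sixth

Adjacent intervals: A3→Eb4 = diminished fifth; Eb4→C5 = major sixth; C5→F#5 = augmented fourth.
The largest is Eb4 to C5, a major sixth (9 semitones).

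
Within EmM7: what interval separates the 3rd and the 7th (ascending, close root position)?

augmented fifth

Em(maj7) (E minor-major seventh) is spelled E–G–B–D#.
So we need the interval from G up to D#.
From G to D#: 8 semitones over a fifth = augmented.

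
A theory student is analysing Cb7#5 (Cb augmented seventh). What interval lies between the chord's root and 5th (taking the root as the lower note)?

Cb+7: Cb, Eb, G, Bbb.
The root is Cb and the 5th is G.
From Cb to G: 8 semitones over a fifth = augmented.

augmented 5th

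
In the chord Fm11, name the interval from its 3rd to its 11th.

major 9th

Fm11: F Ab C Eb G Bb.
3rd = Ab; 11th = Bb.
From Ab to Bb is 14 semitones, exactly the major ninth.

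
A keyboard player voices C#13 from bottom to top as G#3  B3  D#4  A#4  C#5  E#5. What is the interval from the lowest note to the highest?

major thirteenth

The outer voices are G#3 and E#5.
G# up to E# spans 13 letter names and 21 semitones — a major thirteenth.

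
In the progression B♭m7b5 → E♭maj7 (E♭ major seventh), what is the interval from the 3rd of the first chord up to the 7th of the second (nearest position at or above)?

augmented unison

The 3rd of B♭m7b5 is D♭; the 7th of E♭maj7 (E♭ major seventh) is D.
1 letter names make it a unison; at 1 semitone (a half step wider than perfect) the quality is augmented.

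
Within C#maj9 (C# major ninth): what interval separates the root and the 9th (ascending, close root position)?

The chord tones of C#maj9 are C#-E#-G#-B#-D#.
So we need the interval from C# up to D#.
Counting 9 letters and 14 half steps from C# gives a major ninth.

major ninth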